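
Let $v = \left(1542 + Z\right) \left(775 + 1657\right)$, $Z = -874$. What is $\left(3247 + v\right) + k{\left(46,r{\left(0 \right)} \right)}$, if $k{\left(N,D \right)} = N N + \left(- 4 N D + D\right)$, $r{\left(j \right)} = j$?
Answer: $1629939$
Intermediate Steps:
$v = 1624576$ ($v = \left(1542 - 874\right) \left(775 + 1657\right) = 668 \cdot 2432 = 1624576$)
$k{\left(N,D \right)} = D + N^{2} - 4 D N$ ($k{\left(N,D \right)} = N^{2} - \left(- D + 4 D N\right) = D + N^{2} - 4 D N$)
$\left(3247 + v\right) + k{\left(46,r{\left(0 \right)} \right)} = \left(3247 + 1624576\right) + \left(0 + 46^{2} - 0 \cdot 46\right) = 1627823 + \left(0 + 2116 + 0\right) = 1627823 + 2116 = 1629939$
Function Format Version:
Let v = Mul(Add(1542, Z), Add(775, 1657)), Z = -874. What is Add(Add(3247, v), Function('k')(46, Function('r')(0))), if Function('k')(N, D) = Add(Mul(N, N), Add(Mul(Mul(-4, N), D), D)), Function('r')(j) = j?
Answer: 1629939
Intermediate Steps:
v = 1624576 (v = Mul(Add(1542, -874), Add(775, 1657)) = Mul(668, 2432) = 1624576)
Function('k')(N, D) = Add(D, Pow(N, 2), Mul(-4, D, N)) (Function('k')(N, D) = Add(Pow(N, 2), Add(Mul(-4, D, N), D)) = Add(Pow(N, 2), Add(D, Mul(-4, D, N))) = Add(D, Pow(N, 2), Mul(-4, D, N)))
Add(Add(3247, v), Function('k')(46, Function('r')(0))) = Add(Add(3247, 1624576), Add(0, Pow(46, 2), Mul(-4, 0, 46))) = Add(1627823, Add(0, 2116, 0)) = Add(1627823, 2116) = 1629939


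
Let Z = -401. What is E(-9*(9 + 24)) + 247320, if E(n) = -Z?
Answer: 247721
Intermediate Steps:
E(n) = 401 (E(n) = -1*(-401) = 401)
E(-9*(9 + 24)) + 247320 = 401 + 247320 = 247721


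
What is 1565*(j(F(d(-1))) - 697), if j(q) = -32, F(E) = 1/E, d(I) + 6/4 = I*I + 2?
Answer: -1140885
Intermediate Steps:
d(I) = ½ + I² (d(I) = -3/2 + (I*I + 2) = -3/2 + (I² + 2) = -3/2 + (2 + I²) = ½ + I²)
1565*(j(F(d(-1))) - 697) = 1565*(-32 - 697) = 1565*(-729) = -1140885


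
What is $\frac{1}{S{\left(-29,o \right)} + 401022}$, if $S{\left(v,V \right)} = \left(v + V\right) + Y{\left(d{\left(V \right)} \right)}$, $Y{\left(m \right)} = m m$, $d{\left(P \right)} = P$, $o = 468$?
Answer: $\frac{1}{620485} \approx 1.6116 \cdot 10^{-6}$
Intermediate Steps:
$Y{\left(m \right)} = m^{2}$
$S{\left(v,V \right)} = V + v + V^{2}$ ($S{\left(v,V \right)} = \left(v + V\right) + V^{2} = \left(V + v\right) + V^{2} = V + v + V^{2}$)
$\frac{1}{S{\left(-29,o \right)} + 401022} = \frac{1}{\left(468 - 29 + 468^{2}\right) + 401022} = \frac{1}{\left(468 - 29 + 219024\right) + 401022} = \frac{1}{219463 + 401022} = \frac{1}{620485}$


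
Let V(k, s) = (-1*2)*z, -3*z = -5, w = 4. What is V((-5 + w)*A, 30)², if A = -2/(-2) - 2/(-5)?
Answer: 100/9 ≈ 11.111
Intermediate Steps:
z = 5/3 (z = -⅓*(-5) = 5/3 ≈ 1.6667)
A = 7/5 (A = -2*(-½) - 2*(-⅕) = 1 + ⅖ = 7/5 ≈ 1.4000)
V(k, s) = -10/3 (V(k, s) = -1*2*(5/3) = -2*5/3 = -10/3)
V((-5 + w)*A, 30)² = (-10/3)² = 100/9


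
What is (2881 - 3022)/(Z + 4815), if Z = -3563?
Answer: -141/1252 ≈ -0.11262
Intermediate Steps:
(2881 - 3022)/(Z + 4815) = (2881 - 3022)/(-3563 + 4815) = -141/1252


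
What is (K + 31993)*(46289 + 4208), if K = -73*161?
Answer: 1022059280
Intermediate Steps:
K = -11753
(K + 31993)*(46289 + 4208) = (-11753 + 31993)*(46289 + 4208) = 20240*50497 = 1022059280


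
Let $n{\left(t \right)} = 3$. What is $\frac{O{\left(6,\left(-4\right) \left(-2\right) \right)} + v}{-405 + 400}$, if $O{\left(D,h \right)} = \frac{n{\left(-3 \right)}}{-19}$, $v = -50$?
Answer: $\frac{953}{95} \approx 10.032$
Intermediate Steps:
$O{\left(D,h \right)} = - \frac{3}{19}$ ($O{\left(D,h \right)} = \frac{3}{-19} = 3 \left(- \frac{1}{19}\right) = - \frac{3}{19}$)
$\frac{O{\left(6,\left(-4\right) \left(-2\right) \right)} + v}{-405 + 400} = \frac{- \frac{3}{19} - 50}{-405 + 400} = - \frac{953}{19 \left(-5\right)} = \left(- \frac{953}{19}\right) \left(- \frac{1}{5}\right) = \frac{953}{95}$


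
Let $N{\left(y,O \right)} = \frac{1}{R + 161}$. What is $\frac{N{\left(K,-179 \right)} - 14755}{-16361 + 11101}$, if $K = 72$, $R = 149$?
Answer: $\frac{4574049}{1630600} \approx 2.8051$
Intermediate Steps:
$N{\left(y,O \right)} = \frac{1}{310}$ ($N{\left(y,O \right)} = \frac{1}{149 + 161} = \frac{1}{310}$)
$\frac{N{\left(K,-179 \right)} - 14755}{-16361 + 11101} = \frac{\frac{1}{310} - 14755}{-16361 + 11101} = - \frac{4574049}{310 \left(-5260\right)} = \left(- \frac{4574049}{310}\right) \left(- \frac{1}{5260}\right) = \frac{4574049}{1630600}$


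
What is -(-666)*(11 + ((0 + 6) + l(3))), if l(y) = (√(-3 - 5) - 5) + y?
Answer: 9990 + 1332*I*√2 ≈ 9990.0 + 1883.7*I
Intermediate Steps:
l(y) = -5 + y + 2*I*√2 (l(y) = (√(-8) - 5) + y = (2*I*√2 - 5) + y = (-5 + 2*I*√2) + y = -5 + y + 2*I*√2)
-(-666)*(11 + ((0 + 6) + l(3))) = -(-666)*(11 + ((0 + 6) + (-5 + 3 + 2*I*√2))) = -(-666)*(11 + (6 + (-2 + 2*I*√2))) = -(-666)*(11 + (4 + 2*I*√2)) = -(-666)*(15 + 2*I*√2) = -74*(-135 - 18*I*√2) = 9990 + 1332*I*√2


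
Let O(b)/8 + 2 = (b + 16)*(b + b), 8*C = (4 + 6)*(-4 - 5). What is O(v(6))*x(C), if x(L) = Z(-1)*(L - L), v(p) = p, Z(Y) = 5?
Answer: 0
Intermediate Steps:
C = -45/4 (C = ((4 + 6)*(-4 - 5))/8 = (10*(-9))/8 = (⅛)*(-90) = -45/4 ≈ -11.250)
O(b) = -16 + 16*b*(16 + b) (O(b) = -16 + 8*((b + 16)*(b + b)) = -16 + 8*((16 + b)*(2*b)) = -16 + 8*(2*b*(16 + b)) = -16 + 16*b*(16 + b))
x(L) = 0 (x(L) = 5*(L - L) = 5*0 = 0)
O(v(6))*x(C) = (-16 + 16*6² + 256*6)*0 = (-16 + 16*36 + 1536)*0 = (-16 + 576 + 1536)*0 = 2096*0 = 0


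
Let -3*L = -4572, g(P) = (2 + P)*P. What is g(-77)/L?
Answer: 1925/508 ≈ 3.7894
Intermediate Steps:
g(P) = P*(2 + P)
L = 1524 (L = -⅓*(-4572) = 1524)
g(-77)/L = -77*(2 - 77)/1524 = -77*(-75)*(1/1524) = 5775*(1/1524) = 1925/508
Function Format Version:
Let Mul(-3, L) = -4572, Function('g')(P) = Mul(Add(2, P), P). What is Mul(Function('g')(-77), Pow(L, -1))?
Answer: Rational(1925, 508) ≈ 3.7894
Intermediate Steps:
Function('g')(P) = Mul(P, Add(2, P))
L = 1524 (L = Mul(Rational(-1, 3), -4572) = 1524)
Mul(Function('g')(-77), Pow(L, -1)) = Mul(Mul(-77, Add(2, -77)), Pow(1524, -1)) = Mul(Mul(-77, -75), Rational(1, 1524)) = Mul(5775, Rational(1, 1524)) = Rational(1925, 508)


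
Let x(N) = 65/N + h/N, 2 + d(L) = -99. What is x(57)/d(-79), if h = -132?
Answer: 67/5757 ≈ 0.011638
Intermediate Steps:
d(L) = -101 (d(L) = -2 - 99 = -101)
x(N) = -67/N (x(N) = 65/N - 132/N = -67/N)
x(57)/d(-79) = -67/57/(-101) = -67*1/57*(-1/101) = -67/57*(-1/101) = 67/5757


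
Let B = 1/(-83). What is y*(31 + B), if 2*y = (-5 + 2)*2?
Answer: -7716/83 ≈ -92.964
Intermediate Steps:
B = -1/83 ≈ -0.012048
y = -3 (y = ((-5 + 2)*2)/2 = (-3*2)/2 = (½)*(-6) = -3)
y*(31 + B) = -3*(31 - 1/83) = -3*2572/83 = -7716/83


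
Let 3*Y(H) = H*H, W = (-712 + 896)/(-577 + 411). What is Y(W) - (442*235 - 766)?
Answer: -2130841904/20667 ≈ -1.0310e+5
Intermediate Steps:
W = -92/83 (W = 184/(-166) = 184*(-1/166) = -92/83 ≈ -1.1084)
Y(H) = H**2/3 (Y(H) = (H*H)/3 = H**2/3)
Y(W) - (442*235 - 766) = (-92/83)**2/3 - (442*235 - 766) = (1/3)*(8464/6889) - (103870 - 766) = 8464/20667 - 1*103104 = 8464/20667 - 103104 = -2130841904/20667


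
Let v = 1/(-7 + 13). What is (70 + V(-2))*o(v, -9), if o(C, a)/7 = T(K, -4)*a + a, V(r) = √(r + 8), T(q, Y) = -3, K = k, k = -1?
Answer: 8820 + 126*√6 ≈ 9128.6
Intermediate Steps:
K = -1
v = ⅙ (v = 1/6 = ⅙ ≈ 0.16667)
V(r) = √(8 + r)
o(C, a) = -14*a (o(C, a) = 7*(-3*a + a) = 7*(-2*a) = -14*a)
(70 + V(-2))*o(v, -9) = (70 + √(8 - 2))*(-14*(-9)) = (70 + √6)*126 = 8820 + 126*√6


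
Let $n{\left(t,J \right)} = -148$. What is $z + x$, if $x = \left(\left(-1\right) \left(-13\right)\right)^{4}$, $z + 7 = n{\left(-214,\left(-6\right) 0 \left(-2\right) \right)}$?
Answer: $28406$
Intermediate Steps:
$z = -155$ ($z = -7 - 148 = -155$)
$x = 28561$ ($x = 13^{4} = 28561$)
$z + x = -155 + 28561 = 28406$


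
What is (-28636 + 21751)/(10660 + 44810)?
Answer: -459/3698 ≈ -0.12412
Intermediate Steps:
(-28636 + 21751)/(10660 + 44810) = -6885/55470 = -6885*1/55470 = -459/3698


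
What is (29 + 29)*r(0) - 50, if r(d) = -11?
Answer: -688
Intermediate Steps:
(29 + 29)*r(0) - 50 = (29 + 29)*(-11) - 50 = 58*(-11) - 50 = -638 - 50 = -688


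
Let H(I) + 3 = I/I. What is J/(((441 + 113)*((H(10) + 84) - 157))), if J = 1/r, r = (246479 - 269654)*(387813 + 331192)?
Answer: 1/692345193356250 ≈ 1.4444e-15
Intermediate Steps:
H(I) = -2 (H(I) = -3 + I/I = -3 + 1 = -2)
r = -16662940875 (r = -23175*719005 = -16662940875)
J = -1/16662940875 (J = 1/(-16662940875) = -1/16662940875 ≈ -6.0013e-11)
J/(((441 + 113)*((H(10) + 84) - 157))) = -1/((441 + 113)*((-2 + 84) - 157))/16662940875 = -1/(554*(82 - 157))/16662940875 = -1/(16662940875*(554*(-75))) = -1/16662940875/(-41550) = -1/16662940875*(-1/41550) = 1/692345193356250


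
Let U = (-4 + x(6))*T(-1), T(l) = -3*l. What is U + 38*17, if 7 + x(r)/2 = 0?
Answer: 592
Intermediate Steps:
x(r) = -14 (x(r) = -14 + 2*0 = -14 + 0 = -14)
U = -54 (U = (-4 - 14)*(-3*(-1)) = -18*3 = -54)
U + 38*17 = -54 + 38*17 = -54 + 646 = 592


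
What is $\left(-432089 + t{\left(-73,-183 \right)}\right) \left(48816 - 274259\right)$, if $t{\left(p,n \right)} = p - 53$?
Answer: $97439846245$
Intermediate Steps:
$t{\left(p,n \right)} = -53 + p$
$\left(-432089 + t{\left(-73,-183 \right)}\right) \left(48816 - 274259\right) = \left(-432089 - 126\right) \left(48816 - 274259\right) = \left(-432089 - 126\right) \left(-225443\right) = \left(-432215\right) \left(-225443\right) = 97439846245$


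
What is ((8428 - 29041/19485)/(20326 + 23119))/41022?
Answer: 164190539/34726182393150 ≈ 4.7282e-6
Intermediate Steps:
((8428 - 29041/19485)/(20326 + 23119))/41022 = ((8428 - 29041*1/19485)/43445)*(1/41022) = ((8428 - 29041/19485)*(1/43445))*(1/41022) = ((164190539/19485)*(1/43445))*(1/41022) = (164190539/846525825)*(1/41022) = 164190539/34726182393150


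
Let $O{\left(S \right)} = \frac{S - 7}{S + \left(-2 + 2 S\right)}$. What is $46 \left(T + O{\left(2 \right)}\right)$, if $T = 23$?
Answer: $\frac{2001}{2} \approx 1000.5$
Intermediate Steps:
$O{\left(S \right)} = \frac{-7 + S}{-2 + 3 S}$
$46 \left(T + O{\left(2 \right)}\right) = 46 \left(23 + \frac{-7 + 2}{-2 + 3 \cdot 2}\right) = 46 \left(23 + \frac{1}{-2 + 6} \left(-5\right)\right) = 46 \left(23 + \frac{1}{4} \left(-5\right)\right) = 46 \left(23 - \frac{5}{4}\right) = 46 \cdot \frac{87}{4} = \frac{2001}{2}$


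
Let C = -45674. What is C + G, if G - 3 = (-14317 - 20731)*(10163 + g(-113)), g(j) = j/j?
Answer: -356273543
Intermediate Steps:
g(j) = 1
G = -356227869 (G = 3 + (-14317 - 20731)*(10163 + 1) = 3 - 35048*10164 = 3 - 356227872 = -356227869)
C + G = -45674 - 356227869 = -356273543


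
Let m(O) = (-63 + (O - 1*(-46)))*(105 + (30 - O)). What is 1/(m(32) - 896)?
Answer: 1/649 ≈ 0.0015408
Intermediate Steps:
m(O) = (-17 + O)*(135 - O) (m(O) = (-63 + (O + 46))*(135 - O) = (-63 + (46 + O))*(135 - O) = (-17 + O)*(135 - O))
1/(m(32) - 896) = 1/((-2295 - 1*32**2 + 152*32) - 896) = 1/((-2295 - 1*1024 + 4864) - 896) = 1/((-2295 - 1024 + 4864) - 896) = 1/(1545 - 896) = 1/649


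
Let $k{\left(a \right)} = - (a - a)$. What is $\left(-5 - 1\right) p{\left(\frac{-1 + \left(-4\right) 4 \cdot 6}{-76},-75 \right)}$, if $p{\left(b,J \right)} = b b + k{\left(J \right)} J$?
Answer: $- \frac{28227}{2888} \approx -9.7739$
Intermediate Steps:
$k{\left(a \right)} = 0$ ($k{\left(a \right)} = \left(-1\right) 0 = 0$)
$p{\left(b,J \right)} = b^{2}$ ($p{\left(b,J \right)} = b b + 0 J = b^{2} + 0 = b^{2}$)
$\left(-5 - 1\right) p{\left(\frac{-1 + \left(-4\right) 4 \cdot 6}{-76},-75 \right)} = \left(-5 - 1\right) \left(\frac{-1 + \left(-4\right) 4 \cdot 6}{-76}\right)^{2} = - 6 \left(\left(-1 - 96\right) \left(- \frac{1}{76}\right)\right)^{2} = - 6 \left(\left(-97\right) \left(- \frac{1}{76}\right)\right)^{2} = - 6 \left(\frac{97}{76}\right)^{2} = \left(-6\right) \frac{9409}{5776} = - \frac{28227}{2888}$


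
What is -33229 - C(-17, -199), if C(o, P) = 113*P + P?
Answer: -10543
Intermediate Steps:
C(o, P) = 114*P
-33229 - C(-17, -199) = -33229 - 114*(-199) = -33229 - 1*(-22686) = -33229 + 22686 = -10543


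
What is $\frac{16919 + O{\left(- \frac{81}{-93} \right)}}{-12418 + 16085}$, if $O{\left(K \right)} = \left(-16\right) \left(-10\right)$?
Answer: $\frac{17079}{3667} \approx 4.6575$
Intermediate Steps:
$O{\left(K \right)} = 160$
$\frac{16919 + O{\left(- \frac{81}{-93} \right)}}{-12418 + 16085} = \frac{16919 + 160}{-12418 + 16085} = \frac{17079}{3667}$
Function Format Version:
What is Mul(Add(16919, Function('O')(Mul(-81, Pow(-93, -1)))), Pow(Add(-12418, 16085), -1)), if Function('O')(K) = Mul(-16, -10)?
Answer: Rational(17079, 3667) ≈ 4.6575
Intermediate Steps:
Function('O')(K) = 160
Mul(Add(16919, Function('O')(Mul(-81, Pow(-93, -1)))), Pow(Add(-12418, 16085), -1)) = Mul(Add(16919, 160), Pow(Add(-12418, 16085), -1)) = Mul(17079, Pow(3667, -1)) = Mul(17079, Rational(1, 3667)) = Rational(17079, 3667)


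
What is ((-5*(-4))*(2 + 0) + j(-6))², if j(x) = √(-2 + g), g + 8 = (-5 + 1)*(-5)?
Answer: (40 + √10)² ≈ 1863.0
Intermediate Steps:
g = 12 (g = -8 + (-5 + 1)*(-5) = -8 - 4*(-5) = -8 + 20 = 12)
j(x) = √10 (j(x) = √(-2 + 12) = √10)
((-5*(-4))*(2 + 0) + j(-6))² = ((-5*(-4))*(2 + 0) + √10)² = (20*2 + √10)² = (40 + √10)²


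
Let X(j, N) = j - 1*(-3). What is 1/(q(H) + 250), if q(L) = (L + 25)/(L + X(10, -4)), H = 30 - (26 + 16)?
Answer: 1/263 ≈ 0.0038023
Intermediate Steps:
X(j, N) = 3 + j (X(j, N) = j + 3 = 3 + j)
H = -12 (H = 30 - 1*42 = 30 - 42 = -12)
q(L) = (25 + L)/(13 + L) (q(L) = (L + 25)/(L + (3 + 10)) = (25 + L)/(L + 13) = (25 + L)/(13 + L))
1/(q(H) + 250) = 1/((25 - 12)/(13 - 12) + 250) = 1/(13/1 + 250) = 1/(1*13 + 250) = 1/(13 + 250) = 1/263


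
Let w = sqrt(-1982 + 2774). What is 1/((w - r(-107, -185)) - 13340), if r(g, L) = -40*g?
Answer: -4405/77615902 - 3*sqrt(22)/155231804 ≈ -5.6844e-5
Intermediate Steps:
w = 6*sqrt(22) (w = sqrt(792) = 6*sqrt(22) ≈ 28.142)
1/((w - r(-107, -185)) - 13340) = 1/((6*sqrt(22) - (-40)*(-107)) - 13340) = 1/((6*sqrt(22) - 1*4280) - 13340) = 1/((6*sqrt(22) - 4280) - 13340) = 1/((-4280 + 6*sqrt(22)) - 13340) = 1/(-17620 + 6*sqrt(22))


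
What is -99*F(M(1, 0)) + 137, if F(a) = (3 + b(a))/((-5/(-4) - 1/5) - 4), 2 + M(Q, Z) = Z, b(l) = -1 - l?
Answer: 16003/59 ≈ 271.24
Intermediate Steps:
M(Q, Z) = -2 + Z
F(a) = -40/59 + 20*a/59 (F(a) = (3 + (-1 - a))/((-5/(-4) - 1/5) - 4) = (2 - a)/((-5*(-¼) - 1*⅕) - 4) = (2 - a)/((5/4 - ⅕) - 4) = (2 - a)/(21/20 - 4) = (2 - a)/(-59/20) = (2 - a)*(-20/59) = -40/59 + 20*a/59)
-99*F(M(1, 0)) + 137 = -99*(-40/59 + 20*(-2 + 0)/59) + 137 = -99*(-40/59 + (20/59)*(-2)) + 137 = -99*(-40/59 - 40/59) + 137 = -99*(-80/59) + 137 = 7920/59 + 137 = 16003/59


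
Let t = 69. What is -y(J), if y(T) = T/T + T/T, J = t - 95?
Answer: -2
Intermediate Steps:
J = -26 (J = 69 - 95 = -26)
y(T) = 2 (y(T) = 1 + 1 = 2)
-y(J) = -1*2 = -2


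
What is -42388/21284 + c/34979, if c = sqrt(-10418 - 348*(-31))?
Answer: -10597/5321 + sqrt(370)/34979 ≈ -1.9910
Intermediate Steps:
c = sqrt(370) (c = sqrt(-10418 + 10788) = sqrt(370) ≈ 19.235)
-42388/21284 + c/34979 = -42388/21284 + sqrt(370)/34979 = -42388*1/21284 + sqrt(370)*(1/34979) = -10597/5321 + sqrt(370)/34979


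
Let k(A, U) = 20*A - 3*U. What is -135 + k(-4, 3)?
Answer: -224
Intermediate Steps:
k(A, U) = -3*U + 20*A
-135 + k(-4, 3) = -135 + (-3*3 + 20*(-4)) = -135 + (-9 - 80) = -135 - 89 = -224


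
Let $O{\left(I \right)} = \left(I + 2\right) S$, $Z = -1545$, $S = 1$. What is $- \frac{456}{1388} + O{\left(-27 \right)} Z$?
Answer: $\frac{13402761}{347} \approx 38625.0$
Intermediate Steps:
$O{\left(I \right)} = 2 + I$ ($O{\left(I \right)} = \left(I + 2\right) 1 = \left(2 + I\right) 1 = 2 + I$)
$- \frac{456}{1388} + O{\left(-27 \right)} Z = - \frac{456}{1388} + \left(2 - 27\right) \left(-1545\right) = \left(-456\right) \frac{1}{1388} - -38625 = - \frac{114}{347} + 38625 = \frac{13402761}{347}$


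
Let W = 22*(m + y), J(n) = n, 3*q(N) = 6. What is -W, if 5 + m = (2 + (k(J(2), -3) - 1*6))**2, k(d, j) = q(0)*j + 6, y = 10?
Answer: -462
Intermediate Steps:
q(N) = 2 (q(N) = (1/3)*6 = 2)
k(d, j) = 6 + 2*j (k(d, j) = 2*j + 6 = 6 + 2*j)
m = 11 (m = -5 + (2 + ((6 + 2*(-3)) - 1*6))**2 = -5 + (2 + ((6 - 6) - 6))**2 = -5 + (2 + (0 - 6))**2 = -5 + (2 - 6)**2 = -5 + (-4)**2 = -5 + 16 = 11)
W = 462 (W = 22*(11 + 10) = 22*21 = 462)
-W = -1*462 = -462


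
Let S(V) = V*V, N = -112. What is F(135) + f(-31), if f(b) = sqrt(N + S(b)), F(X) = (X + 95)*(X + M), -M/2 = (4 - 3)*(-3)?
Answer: 32430 + sqrt(849) ≈ 32459.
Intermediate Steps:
M = 6 (M = -2*(4 - 3)*(-3) = -2*(-3) = 6)
S(V) = V**2
F(X) = (6 + X)*(95 + X) (F(X) = (X + 95)*(X + 6) = (95 + X)*(6 + X) = (6 + X)*(95 + X))
f(b) = sqrt(-112 + b**2)
F(135) + f(-31) = (570 + 135**2 + 101*135) + sqrt(-112 + (-31)**2) = (570 + 18225 + 13635) + sqrt(-112 + 961) = 32430 + sqrt(849)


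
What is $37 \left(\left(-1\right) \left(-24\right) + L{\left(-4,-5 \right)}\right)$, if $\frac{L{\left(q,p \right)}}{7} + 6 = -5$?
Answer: $-1961$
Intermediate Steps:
$L{\left(q,p \right)} = -77$ ($L{\left(q,p \right)} = -42 + 7 \left(-5\right) = -42 - 35 = -77$)
$37 \left(\left(-1\right) \left(-24\right) + L{\left(-4,-5 \right)}\right) = 37 \left(\left(-1\right) \left(-24\right) - 77\right) = 37 \left(24 - 77\right) = 37 \left(-53\right) = -1961$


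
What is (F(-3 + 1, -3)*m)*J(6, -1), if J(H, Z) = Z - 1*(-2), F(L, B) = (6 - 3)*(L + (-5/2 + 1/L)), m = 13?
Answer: -195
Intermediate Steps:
F(L, B) = -15/2 + 3*L + 3/L (F(L, B) = 3*(L + (-5*½ + 1/L)) = 3*(L + (-5/2 + 1/L)) = 3*(-5/2 + L + 1/L) = -15/2 + 3*L + 3/L)
J(H, Z) = 2 + Z (J(H, Z) = Z + 2 = 2 + Z)
(F(-3 + 1, -3)*m)*J(6, -1) = ((-15/2 + 3*(-3 + 1) + 3/(-3 + 1))*13)*(2 - 1) = ((-15/2 + 3*(-2) + 3/(-2))*13)*1 = ((-15/2 - 6 + 3*(-½))*13)*1 = ((-15/2 - 6 - 3/2)*13)*1 = -15*13*1 = -195*1 = -195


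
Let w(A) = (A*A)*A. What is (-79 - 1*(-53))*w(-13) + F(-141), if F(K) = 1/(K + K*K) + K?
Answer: 1124804941/19740 ≈ 56981.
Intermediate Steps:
w(A) = A**3 (w(A) = A**2*A = A**3)
F(K) = K + 1/(K + K**2) (F(K) = 1/(K + K**2) + K = K + 1/(K + K**2))
(-79 - 1*(-53))*w(-13) + F(-141) = (-79 - 1*(-53))*(-13)**3 + (1 + (-141)**2 + (-141)**3)/((-141)*(1 - 141)) = (-79 + 53)*(-2197) - 1/141*(1 + 19881 - 2803221)/(-140) = -26*(-2197) - 1/141*(-1/140)*(-2783339) = 57122 - 2783339/19740 = 1124804941/19740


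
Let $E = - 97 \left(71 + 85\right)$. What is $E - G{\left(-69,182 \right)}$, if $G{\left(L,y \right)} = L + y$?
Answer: $-15245$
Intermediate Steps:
$E = -15132$ ($E = \left(-97\right) 156 = -15132$)
$E - G{\left(-69,182 \right)} = -15132 - \left(-69 + 182\right) = -15132 - 113 = -15245$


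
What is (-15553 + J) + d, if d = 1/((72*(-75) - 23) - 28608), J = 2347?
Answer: -449413387/34031 ≈ -13206.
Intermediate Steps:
d = -1/34031 (d = 1/((-5400 - 23) - 28608) = 1/(-5423 - 28608) = 1/(-34031) = -1/34031 ≈ -2.9385e-5)
(-15553 + J) + d = (-15553 + 2347) - 1/34031 = -13206 - 1/34031 = -449413387/34031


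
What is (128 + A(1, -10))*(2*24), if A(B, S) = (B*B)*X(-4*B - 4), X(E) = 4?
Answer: 6336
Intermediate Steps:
A(B, S) = 4*B**2 (A(B, S) = (B*B)*4 = B**2*4 = 4*B**2)
(128 + A(1, -10))*(2*24) = (128 + 4*1**2)*(2*24) = (128 + 4*1)*48 = (128 + 4)*48 = 132*48 = 6336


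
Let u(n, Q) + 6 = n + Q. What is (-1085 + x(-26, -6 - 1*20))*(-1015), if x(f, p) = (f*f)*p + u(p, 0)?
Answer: 18973395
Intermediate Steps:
u(n, Q) = -6 + Q + n (u(n, Q) = -6 + (n + Q) = -6 + (Q + n) = -6 + Q + n)
x(f, p) = -6 + p + p*f² (x(f, p) = (f*f)*p + (-6 + 0 + p) = f²*p + (-6 + p) = p*f² + (-6 + p) = -6 + p + p*f²)
(-1085 + x(-26, -6 - 1*20))*(-1015) = (-1085 + (-6 + (-6 - 1*20) + (-6 - 1*20)*(-26)²))*(-1015) = (-1085 + (-6 + (-6 - 20) + (-6 - 20)*676))*(-1015) = (-1085 + (-6 - 26 - 26*676))*(-1015) = (-1085 + (-6 - 26 - 17576))*(-1015) = (-1085 - 17608)*(-1015) = -18693*(-1015) = 18973395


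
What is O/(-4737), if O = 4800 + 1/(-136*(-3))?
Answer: -1958401/1932696 ≈ -1.0133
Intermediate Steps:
O = 1958401/408 (O = 4800 + 1/408 = 1958401/408 ≈ 4800.0)
O/(-4737) = (1958401/408)/(-4737) = (1958401/408)*(-1/4737) = -1958401/1932696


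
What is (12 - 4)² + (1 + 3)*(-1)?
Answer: 60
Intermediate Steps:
(12 - 4)² + (1 + 3)*(-1) = 8² + 4*(-1) = 64 - 4 = 60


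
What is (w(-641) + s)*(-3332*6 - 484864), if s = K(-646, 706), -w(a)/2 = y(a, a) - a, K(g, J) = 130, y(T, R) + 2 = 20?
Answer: 599768928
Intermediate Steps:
y(T, R) = 18 (y(T, R) = -2 + 20 = 18)
w(a) = -36 + 2*a (w(a) = -2*(18 - a) = -36 + 2*a)
s = 130
(w(-641) + s)*(-3332*6 - 484864) = ((-36 + 2*(-641)) + 130)*(-3332*6 - 484864) = ((-36 - 1282) + 130)*(-19992 - 484864) = (-1318 + 130)*(-504856) = -1188*(-504856) = 599768928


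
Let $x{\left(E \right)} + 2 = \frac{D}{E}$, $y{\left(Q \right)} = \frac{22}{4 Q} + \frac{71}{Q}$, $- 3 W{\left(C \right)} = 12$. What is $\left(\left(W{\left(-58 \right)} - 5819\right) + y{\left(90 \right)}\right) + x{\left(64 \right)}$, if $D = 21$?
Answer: $- \frac{1863623}{320} \approx -5823.8$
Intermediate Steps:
$W{\left(C \right)} = -4$ ($W{\left(C \right)} = \left(- \frac{1}{3}\right) 12 = -4$)
$y{\left(Q \right)} = \frac{153}{2 Q}$ ($y{\left(Q \right)} = 22 \frac{1}{4 Q} + \frac{71}{Q} = \frac{11}{2 Q} + \frac{71}{Q} = \frac{153}{2 Q}$)
$x{\left(E \right)} = -2 + \frac{21}{E}$
$\left(\left(W{\left(-58 \right)} - 5819\right) + y{\left(90 \right)}\right) + x{\left(64 \right)} = \left(\left(-4 - 5819\right) + \frac{153}{2 \cdot 90}\right) - \left(2 - \frac{21}{64}\right) = \left(\left(-4 - 5819\right) + \frac{153}{2} \cdot \frac{1}{90}\right) + \left(-2 + 21 \cdot \frac{1}{64}\right) = \left(-5823 + \frac{17}{20}\right) + \left(-2 + \frac{21}{64}\right) = - \frac{116443}{20} - \frac{107}{64} = - \frac{1863623}{320}$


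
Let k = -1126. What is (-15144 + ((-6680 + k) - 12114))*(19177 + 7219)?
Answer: -925549344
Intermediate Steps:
(-15144 + ((-6680 + k) - 12114))*(19177 + 7219) = (-15144 + ((-6680 - 1126) - 12114))*(19177 + 7219) = (-15144 + (-7806 - 12114))*26396 = (-15144 - 19920)*26396 = -35064*26396 = -925549344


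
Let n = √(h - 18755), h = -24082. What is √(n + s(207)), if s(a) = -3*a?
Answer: √(-621 + I*√42837) ≈ 4.0977 + 25.255*I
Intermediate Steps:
n = I*√42837 (n = √(-24082 - 18755) = √(-42837) = I*√42837 ≈ 206.97*I)
√(n + s(207)) = √(I*√42837 - 3*207) = √(I*√42837 - 621) = √(-621 + I*√42837)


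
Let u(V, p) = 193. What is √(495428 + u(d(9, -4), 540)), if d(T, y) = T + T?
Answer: 3*√55069 ≈ 704.00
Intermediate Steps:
d(T, y) = 2*T
√(495428 + u(d(9, -4), 540)) = √(495428 + 193) = √495621 = 3*√55069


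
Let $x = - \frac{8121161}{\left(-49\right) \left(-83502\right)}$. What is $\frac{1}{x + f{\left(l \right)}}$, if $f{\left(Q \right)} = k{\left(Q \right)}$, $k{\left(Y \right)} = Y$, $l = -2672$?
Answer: $- \frac{4091598}{10940871017} \approx -0.00037397$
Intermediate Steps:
$f{\left(Q \right)} = Q$
$x = - \frac{8121161}{4091598} \approx -1.9848$
$\frac{1}{x + f{\left(l \right)}} = \frac{1}{- \frac{8121161}{4091598} - 2672} = \frac{1}{- \frac{10940871017}{4091598}} = - \frac{4091598}{10940871017}$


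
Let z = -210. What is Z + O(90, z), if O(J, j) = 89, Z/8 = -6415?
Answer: -51231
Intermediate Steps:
Z = -51320 (Z = 8*(-6415) = -51320)
Z + O(90, z) = -51320 + 89 = -51231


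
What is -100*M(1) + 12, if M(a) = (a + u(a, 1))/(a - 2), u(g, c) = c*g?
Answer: 212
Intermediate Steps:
M(a) = 2*a/(-2 + a) (M(a) = (a + 1*a)/(a - 2) = (a + a)/(-2 + a) = (2*a)/(-2 + a) = 2*a/(-2 + a))
-100*M(1) + 12 = -200/(-2 + 1) + 12 = -200/(-1) + 12 = -200*(-1) + 12 = -100*(-2) + 12 = 200 + 12 = 212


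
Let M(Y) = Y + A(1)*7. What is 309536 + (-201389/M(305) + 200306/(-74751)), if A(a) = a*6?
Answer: 8013806025671/25938597 ≈ 3.0895e+5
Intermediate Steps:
A(a) = 6*a
M(Y) = 42 + Y (M(Y) = Y + (6*1)*7 = Y + 6*7 = Y + 42 = 42 + Y)
309536 + (-201389/M(305) + 200306/(-74751)) = 309536 + (-201389/(42 + 305) + 200306/(-74751)) = 309536 + (-201389/347 + 200306*(-1/74751)) = 309536 + (-201389*1/347 - 200306/74751) = 309536 + (-201389/347 - 200306/74751) = 309536 - 15123535321/25938597 = 8013806025671/25938597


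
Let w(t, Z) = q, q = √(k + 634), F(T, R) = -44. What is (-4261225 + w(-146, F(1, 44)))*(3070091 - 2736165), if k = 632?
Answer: -1422933819350 + 333926*√1266 ≈ -1.4229e+12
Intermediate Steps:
q = √1266 (q = √(632 + 634) = √1266 ≈ 35.581)
w(t, Z) = √1266
(-4261225 + w(-146, F(1, 44)))*(3070091 - 2736165) = (-4261225 + √1266)*(3070091 - 2736165) = (-4261225 + √1266)*333926 = -1422933819350 + 333926*√1266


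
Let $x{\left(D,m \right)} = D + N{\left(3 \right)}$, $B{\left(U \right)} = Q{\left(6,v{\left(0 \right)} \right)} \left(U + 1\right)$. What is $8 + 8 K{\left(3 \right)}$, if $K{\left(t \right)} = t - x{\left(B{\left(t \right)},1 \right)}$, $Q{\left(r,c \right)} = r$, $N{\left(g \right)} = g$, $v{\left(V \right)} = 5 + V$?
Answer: $-184$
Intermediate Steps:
$B{\left(U \right)} = 6 + 6 U$ ($B{\left(U \right)} = 6 \left(U + 1\right) = 6 \left(1 + U\right) = 6 + 6 U$)
$x{\left(D,m \right)} = 3 + D$ ($x{\left(D,m \right)} = D + 3 = 3 + D$)
$K{\left(t \right)} = -9 - 5 t$ ($K{\left(t \right)} = t - \left(3 + \left(6 + 6 t\right)\right) = t - \left(9 + 6 t\right) = -9 - 5 t$)
$8 + 8 K{\left(3 \right)} = 8 + 8 \left(-9 - 15\right) = 8 + 8 \left(-24\right) = 8 - 192 = -184$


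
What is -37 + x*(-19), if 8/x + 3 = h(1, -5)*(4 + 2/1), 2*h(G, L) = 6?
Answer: -707/15 ≈ -47.133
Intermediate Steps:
h(G, L) = 3 (h(G, L) = (½)*6 = 3)
x = 8/15 (x = 8/(-3 + 3*(4 + 2/1)) = 8/(-3 + 3*(4 + 2*1)) = 8/(-3 + 3*(4 + 2)) = 8/(-3 + 3*6) = 8/(-3 + 18) = 8/15 ≈ 0.53333)
-37 + x*(-19) = -37 + (8/15)*(-19) = -37 - 152/15 = -707/15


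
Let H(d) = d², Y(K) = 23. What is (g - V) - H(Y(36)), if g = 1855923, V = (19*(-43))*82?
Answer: 1922388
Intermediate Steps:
V = -66994 (V = -817*82 = -66994)
(g - V) - H(Y(36)) = (1855923 - 1*(-66994)) - 1*23² = (1855923 + 66994) - 1*529 = 1922917 - 529 = 1922388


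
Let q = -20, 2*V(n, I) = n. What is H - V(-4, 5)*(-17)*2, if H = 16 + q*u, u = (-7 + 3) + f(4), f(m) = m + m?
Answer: -132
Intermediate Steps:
f(m) = 2*m
V(n, I) = n/2
u = 4 (u = (-7 + 3) + 2*4 = -4 + 8 = 4)
H = -64 (H = 16 - 20*4 = 16 - 80 = -64)
H - V(-4, 5)*(-17)*2 = -64 - ((½)*(-4))*(-17)*2 = -64 - (-2*(-17))*2 = -64 - 34*2 = -64 - 1*68 = -64 - 68 = -132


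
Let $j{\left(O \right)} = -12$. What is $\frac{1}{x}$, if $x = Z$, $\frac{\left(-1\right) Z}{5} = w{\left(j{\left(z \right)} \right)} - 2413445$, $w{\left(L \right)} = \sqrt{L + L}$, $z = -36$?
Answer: $\frac{482689}{5824716768049} + \frac{2 i \sqrt{6}}{29123583840245} \approx 8.2869 \cdot 10^{-8} + 1.6821 \cdot 10^{-13} i$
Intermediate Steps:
$w{\left(L \right)} = \sqrt{2} \sqrt{L}$ ($w{\left(L \right)} = \sqrt{2 L} = \sqrt{2} \sqrt{L}$)
$Z = 12067225 - 10 i \sqrt{6}$ ($Z = - 5 \left(\sqrt{2} \sqrt{-12} - 2413445\right) = - 5 \left(\sqrt{2} \cdot 2 i \sqrt{3} - 2413445\right) = - 5 \left(2 i \sqrt{6} - 2413445\right) = - 5 \left(-2413445 + 2 i \sqrt{6}\right) = 12067225 - 10 i \sqrt{6} \approx 1.2067 \cdot 10^{7} - 24.495 i$)
$x = 12067225 - 10 i \sqrt{6} \approx 1.2067 \cdot 10^{7} - 24.495 i$
$\frac{1}{x} = \frac{1}{12067225 - 10 i \sqrt{6}}$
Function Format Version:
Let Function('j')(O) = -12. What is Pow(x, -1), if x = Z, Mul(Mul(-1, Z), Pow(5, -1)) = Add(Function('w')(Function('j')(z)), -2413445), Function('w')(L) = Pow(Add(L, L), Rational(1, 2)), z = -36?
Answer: Add(Rational(482689, 5824716768049), Mul(Rational(2, 29123583840245), I, Pow(6, Rational(1, 2)))) ≈ Add(8.2869e-8, Mul(1.6821e-13, I))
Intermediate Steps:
Function('w')(L) = Mul(Pow(2, Rational(1, 2)), Pow(L, Rational(1, 2))) (Function('w')(L) = Pow(Mul(2, L), Rational(1, 2)) = Mul(Pow(2, Rational(1, 2)), Pow(L, Rational(1, 2))))
Z = Add(12067225, Mul(-10, I, Pow(6, Rational(1, 2)))) (Z = Mul(-5, Add(Mul(Pow(2, Rational(1, 2)), Pow(-12, Rational(1, 2))), -2413445)) = Mul(-5, Add(Mul(Pow(2, Rational(1, 2)), Mul(2, I, Pow(3, Rational(1, 2)))), -2413445)) = Mul(-5, Add(Mul(2, I, Pow(6, Rational(1, 2))), -2413445)) = Mul(-5, Add(-2413445, Mul(2, I, Pow(6, Rational(1, 2))))) = Add(12067225, Mul(-10, I, Pow(6, Rational(1, 2)))) ≈ Add(1.2067e+7, Mul(-24.495, I)))
x = Add(12067225, Mul(-10, I, Pow(6, Rational(1, 2)))) ≈ Add(1.2067e+7, Mul(-24.495, I))
Pow(x, -1) = Pow(Add(12067225, Mul(-10, I, Pow(6, Rational(1, 2)))), -1)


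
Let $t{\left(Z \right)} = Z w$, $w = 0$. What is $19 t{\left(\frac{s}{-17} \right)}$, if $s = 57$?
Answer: $0$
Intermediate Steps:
$t{\left(Z \right)} = 0$ ($t{\left(Z \right)} = Z 0 = 0$)
$19 t{\left(\frac{s}{-17} \right)} = 19 \cdot 0 = 0$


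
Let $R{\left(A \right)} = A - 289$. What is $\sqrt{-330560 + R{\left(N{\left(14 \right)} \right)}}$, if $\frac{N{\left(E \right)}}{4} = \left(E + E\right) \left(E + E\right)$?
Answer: $i \sqrt{327713} \approx 572.46 i$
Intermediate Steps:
$N{\left(E \right)} = 16 E^{2}$ ($N{\left(E \right)} = 4 \left(E + E\right) \left(E + E\right) = 4 \cdot 2 E 2 E = 4 \cdot 4 E^{2} = 16 E^{2}$)
$R{\left(A \right)} = -289 + A$
$\sqrt{-330560 + R{\left(N{\left(14 \right)} \right)}} = \sqrt{-330560 - \left(289 - 16 \cdot 14^{2}\right)} = \sqrt{-330560 + \left(-289 + 16 \cdot 196\right)} = \sqrt{-330560 + \left(-289 + 3136\right)} = \sqrt{-330560 + 2847} = \sqrt{-327713} = i \sqrt{327713}$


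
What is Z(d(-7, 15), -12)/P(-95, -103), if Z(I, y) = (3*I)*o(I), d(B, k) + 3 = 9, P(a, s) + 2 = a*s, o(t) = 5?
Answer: 10/1087 ≈ 0.0091996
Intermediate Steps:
P(a, s) = -2 + a*s
d(B, k) = 6 (d(B, k) = -3 + 9 = 6)
Z(I, y) = 15*I (Z(I, y) = (3*I)*5 = 15*I)
Z(d(-7, 15), -12)/P(-95, -103) = (15*6)/(-2 - 95*(-103)) = 90/(-2 + 9785) = 90/9783 = 90*(1/9783) = 10/1087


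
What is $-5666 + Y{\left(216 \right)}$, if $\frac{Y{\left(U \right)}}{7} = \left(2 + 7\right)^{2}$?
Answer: $-5099$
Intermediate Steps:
$Y{\left(U \right)} = 567$ ($Y{\left(U \right)} = 7 \left(2 + 7\right)^{2} = 7 \cdot 9^{2} = 7 \cdot 81 = 567$)
$-5666 + Y{\left(216 \right)} = -5666 + 567 = -5099$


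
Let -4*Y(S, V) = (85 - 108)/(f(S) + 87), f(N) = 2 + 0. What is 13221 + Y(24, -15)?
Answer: 4706699/356 ≈ 13221.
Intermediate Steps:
f(N) = 2
Y(S, V) = 23/356 (Y(S, V) = -(85 - 108)/(4*(2 + 87)) = -(-23)/(4*89) = -1/4*(-23/89) = 23/356)
13221 + Y(24, -15) = 13221 + 23/356 = 4706699/356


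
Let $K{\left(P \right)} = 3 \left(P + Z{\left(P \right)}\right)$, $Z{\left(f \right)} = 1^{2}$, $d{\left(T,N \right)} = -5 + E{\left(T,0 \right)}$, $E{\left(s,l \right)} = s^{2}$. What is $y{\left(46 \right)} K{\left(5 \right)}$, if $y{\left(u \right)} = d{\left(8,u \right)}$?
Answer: $1062$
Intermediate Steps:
$d{\left(T,N \right)} = -5 + T^{2}$
$Z{\left(f \right)} = 1$
$y{\left(u \right)} = 59$ ($y{\left(u \right)} = -5 + 8^{2} = -5 + 64 = 59$)
$K{\left(P \right)} = 3 + 3 P$ ($K{\left(P \right)} = 3 \left(P + 1\right) = 3 \left(1 + P\right) = 3 + 3 P$)
$y{\left(46 \right)} K{\left(5 \right)} = 59 \left(3 + 3 \cdot 5\right) = 59 \left(3 + 15\right) = 59 \cdot 18 = 1062$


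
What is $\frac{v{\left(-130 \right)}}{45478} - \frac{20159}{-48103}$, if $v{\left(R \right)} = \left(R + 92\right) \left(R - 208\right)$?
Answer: $\frac{767312967}{1093814117} \approx 0.7015$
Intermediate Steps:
$v{\left(R \right)} = \left(-208 + R\right) \left(92 + R\right)$ ($v{\left(R \right)} = \left(92 + R\right) \left(-208 + R\right) = \left(-208 + R\right) \left(92 + R\right)$)
$\frac{v{\left(-130 \right)}}{45478} - \frac{20159}{-48103} = \frac{-19136 + \left(-130\right)^{2} - -15080}{45478} - \frac{20159}{-48103} = \left(-19136 + 16900 + 15080\right) \frac{1}{45478} - - \frac{20159}{48103} = 12844 \cdot \frac{1}{45478} + \frac{20159}{48103} = \frac{6422}{22739} + \frac{20159}{48103} = \frac{767312967}{1093814117}$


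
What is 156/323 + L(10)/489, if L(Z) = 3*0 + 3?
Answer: 25751/52649 ≈ 0.48911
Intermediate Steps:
L(Z) = 3 (L(Z) = 0 + 3 = 3)
156/323 + L(10)/489 = 156/323 + 3/489 = 156*(1/323) + 3*(1/489) = 156/323 + 1/163 = 25751/52649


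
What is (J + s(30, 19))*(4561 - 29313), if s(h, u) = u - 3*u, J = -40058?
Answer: 992456192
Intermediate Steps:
s(h, u) = -2*u
(J + s(30, 19))*(4561 - 29313) = (-40058 - 2*19)*(4561 - 29313) = (-40058 - 38)*(-24752) = -40096*(-24752) = 992456192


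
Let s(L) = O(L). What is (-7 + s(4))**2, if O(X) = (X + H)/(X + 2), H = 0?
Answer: 361/9 ≈ 40.111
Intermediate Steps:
O(X) = X/(2 + X) (O(X) = (X + 0)/(X + 2) = X/(2 + X))
s(L) = L/(2 + L)
(-7 + s(4))**2 = (-7 + 4/(2 + 4))**2 = (-7 + 4/6)**2 = (-7 + 4*(1/6))**2 = (-7 + 2/3)**2 = (-19/3)**2 = 361/9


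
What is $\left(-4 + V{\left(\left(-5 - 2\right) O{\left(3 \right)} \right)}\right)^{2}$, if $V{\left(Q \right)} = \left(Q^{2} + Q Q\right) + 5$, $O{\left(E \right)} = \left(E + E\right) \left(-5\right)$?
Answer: $7779416401$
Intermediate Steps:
$O{\left(E \right)} = - 10 E$ ($O{\left(E \right)} = 2 E \left(-5\right) = - 10 E$)
$V{\left(Q \right)} = 5 + 2 Q^{2}$ ($V{\left(Q \right)} = \left(Q^{2} + Q^{2}\right) + 5 = 2 Q^{2} + 5 = 5 + 2 Q^{2}$)
$\left(-4 + V{\left(\left(-5 - 2\right) O{\left(3 \right)} \right)}\right)^{2} = \left(-4 + \left(5 + 2 \left(\left(-5 - 2\right) \left(\left(-10\right) 3\right)\right)^{2}\right)\right)^{2} = \left(-4 + \left(5 + 2 \left(\left(-7\right) \left(-30\right)\right)^{2}\right)\right)^{2} = \left(-4 + \left(5 + 2 \cdot 210^{2}\right)\right)^{2} = \left(-4 + \left(5 + 2 \cdot 44100\right)\right)^{2} = \left(-4 + \left(5 + 88200\right)\right)^{2} = \left(-4 + 88205\right)^{2} = 88201^{2} = 7779416401$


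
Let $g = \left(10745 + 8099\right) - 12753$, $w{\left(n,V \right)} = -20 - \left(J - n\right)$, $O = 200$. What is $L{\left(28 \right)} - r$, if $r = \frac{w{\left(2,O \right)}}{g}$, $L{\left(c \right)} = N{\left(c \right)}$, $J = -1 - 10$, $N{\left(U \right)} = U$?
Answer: $\frac{170555}{6091} \approx 28.001$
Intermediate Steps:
$J = -11$ ($J = -1 - 10 = -11$)
$L{\left(c \right)} = c$
$w{\left(n,V \right)} = -9 + n$ ($w{\left(n,V \right)} = -20 + \left(n - -11\right) = -20 + \left(n + 11\right) = -20 + \left(11 + n\right) = -9 + n$)
$g = 6091$ ($g = 18844 - 12753 = 6091$)
$r = - \frac{7}{6091}$ ($r = \frac{-9 + 2}{6091} = \left(-7\right) \frac{1}{6091} = - \frac{7}{6091} \approx -0.0011492$)
$L{\left(28 \right)} - r = 28 - - \frac{7}{6091} = 28 + \frac{7}{6091} = \frac{170555}{6091}$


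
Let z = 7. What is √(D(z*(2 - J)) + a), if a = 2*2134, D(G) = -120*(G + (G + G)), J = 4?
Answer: 2*√2327 ≈ 96.478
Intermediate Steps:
D(G) = -360*G (D(G) = -120*(G + 2*G) = -360*G)
a = 4268
√(D(z*(2 - J)) + a) = √(-2520*(2 - 1*4) + 4268) = √(-2520*(2 - 4) + 4268) = √(-2520*(-2) + 4268) = √(-360*(-14) + 4268) = √(5040 + 4268) = √9308 = 2*√2327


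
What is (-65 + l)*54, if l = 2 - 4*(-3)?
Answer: -2754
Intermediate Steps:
l = 14 (l = 2 + 12 = 14)
(-65 + l)*54 = (-65 + 14)*54 = -51*54 = -2754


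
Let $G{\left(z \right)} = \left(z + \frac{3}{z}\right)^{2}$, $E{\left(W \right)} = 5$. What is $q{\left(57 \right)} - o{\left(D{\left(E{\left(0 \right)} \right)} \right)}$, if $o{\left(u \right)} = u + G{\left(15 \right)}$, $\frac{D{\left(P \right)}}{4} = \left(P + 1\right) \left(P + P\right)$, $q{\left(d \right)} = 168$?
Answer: $- \frac{7576}{25} \approx -303.04$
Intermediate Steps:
$D{\left(P \right)} = 8 P \left(1 + P\right)$ ($D{\left(P \right)} = 4 \left(P + 1\right) \left(P + P\right) = 4 \left(1 + P\right) 2 P = 4 \cdot 2 P \left(1 + P\right) = 8 P \left(1 + P\right)$)
$o{\left(u \right)} = \frac{5776}{25} + u$ ($o{\left(u \right)} = u + \frac{\left(3 + 15^{2}\right)^{2}}{225} = u + \frac{\left(3 + 225\right)^{2}}{225} = u + \frac{228^{2}}{225} = u + \frac{1}{225} \cdot 51984 = u + \frac{5776}{25} = \frac{5776}{25} + u$)
$q{\left(57 \right)} - o{\left(D{\left(E{\left(0 \right)} \right)} \right)} = 168 - \left(\frac{5776}{25} + 8 \cdot 5 \left(1 + 5\right)\right) = 168 - \left(\frac{5776}{25} + 8 \cdot 5 \cdot 6\right) = 168 - \left(\frac{5776}{25} + 240\right) = 168 - \frac{11776}{25} = - \frac{7576}{25}$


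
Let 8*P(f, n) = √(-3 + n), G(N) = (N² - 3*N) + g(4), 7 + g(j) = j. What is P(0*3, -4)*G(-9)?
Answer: 105*I*√7/8 ≈ 34.725*I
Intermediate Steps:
g(j) = -7 + j
G(N) = -3 + N² - 3*N (G(N) = (N² - 3*N) + (-7 + 4) = (N² - 3*N) - 3 = -3 + N² - 3*N)
P(f, n) = √(-3 + n)/8
P(0*3, -4)*G(-9) = (√(-3 - 4)/8)*(-3 + (-9)² - 3*(-9)) = (√(-7)/8)*(-3 + 81 + 27) = ((I*√7)/8)*105 = (I*√7/8)*105 = 105*I*√7/8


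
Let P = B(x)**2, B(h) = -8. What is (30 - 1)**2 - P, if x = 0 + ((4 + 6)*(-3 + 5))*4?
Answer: 777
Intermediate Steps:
x = 80 (x = 0 + (10*2)*4 = 0 + 20*4 = 0 + 80 = 80)
P = 64 (P = (-8)**2 = 64)
(30 - 1)**2 - P = (30 - 1)**2 - 1*64 = 29**2 - 64 = 841 - 64 = 777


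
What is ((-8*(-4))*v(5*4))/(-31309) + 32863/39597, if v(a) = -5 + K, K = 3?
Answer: 1031441875/1239742473 ≈ 0.83198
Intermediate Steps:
v(a) = -2 (v(a) = -5 + 3 = -2)
((-8*(-4))*v(5*4))/(-31309) + 32863/39597 = (-8*(-4)*(-2))/(-31309) + 32863/39597 = (32*(-2))*(-1/31309) + 32863*(1/39597) = -64*(-1/31309) + 32863/39597 = 64/31309 + 32863/39597 = 1031441875/1239742473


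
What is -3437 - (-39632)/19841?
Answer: -68153885/19841 ≈ -3435.0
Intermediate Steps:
-3437 - (-39632)/19841 = -3437 - 1*(-39632/19841) = -3437 + 39632/19841 = -68153885/19841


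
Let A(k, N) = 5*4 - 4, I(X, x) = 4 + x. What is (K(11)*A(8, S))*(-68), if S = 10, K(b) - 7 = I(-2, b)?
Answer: -23936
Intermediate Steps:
K(b) = 11 + b (K(b) = 7 + (4 + b) = 11 + b)
A(k, N) = 16 (A(k, N) = 20 - 4 = 16)
(K(11)*A(8, S))*(-68) = ((11 + 11)*16)*(-68) = (22*16)*(-68) = 352*(-68) = -23936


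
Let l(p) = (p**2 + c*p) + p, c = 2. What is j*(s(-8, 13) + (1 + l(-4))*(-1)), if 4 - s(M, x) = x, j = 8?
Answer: -112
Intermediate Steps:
s(M, x) = 4 - x
l(p) = p**2 + 3*p (l(p) = (p**2 + 2*p) + p = p**2 + 3*p)
j*(s(-8, 13) + (1 + l(-4))*(-1)) = 8*((4 - 1*13) + (1 - 4*(3 - 4))*(-1)) = 8*((4 - 13) + (1 - 4*(-1))*(-1)) = 8*(-9 + (1 + 4)*(-1)) = 8*(-9 + 5*(-1)) = 8*(-9 - 5) = 8*(-14) = -112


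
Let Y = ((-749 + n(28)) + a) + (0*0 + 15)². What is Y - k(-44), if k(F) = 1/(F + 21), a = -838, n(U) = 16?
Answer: -30957/23 ≈ -1346.0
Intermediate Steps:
k(F) = 1/(21 + F)
Y = -1346 (Y = ((-749 + 16) - 838) + (0*0 + 15)² = (-733 - 838) + (0 + 15)² = -1571 + 15² = -1571 + 225 = -1346)
Y - k(-44) = -1346 - 1/(21 - 44) = -1346 - 1/(-23) = -1346 - 1*(-1/23) = -1346 + 1/23 = -30957/23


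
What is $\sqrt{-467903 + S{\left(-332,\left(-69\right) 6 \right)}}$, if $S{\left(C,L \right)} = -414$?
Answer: $i \sqrt{468317} \approx 684.34 i$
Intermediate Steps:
$\sqrt{-467903 + S{\left(-332,\left(-69\right) 6 \right)}} = \sqrt{-467903 - 414} = \sqrt{-468317} = i \sqrt{468317}$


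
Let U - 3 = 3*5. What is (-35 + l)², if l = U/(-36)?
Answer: 5041/4 ≈ 1260.3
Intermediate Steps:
U = 18 (U = 3 + 3*5 = 3 + 15 = 18)
l = -½ (l = 18/(-36) = 18*(-1/36) = -½ ≈ -0.50000)
(-35 + l)² = (-35 - ½)² = (-71/2)² = 5041/4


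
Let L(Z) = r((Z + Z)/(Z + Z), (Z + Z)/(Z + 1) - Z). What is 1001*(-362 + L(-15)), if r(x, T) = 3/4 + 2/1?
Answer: -1438437/4 ≈ -3.5961e+5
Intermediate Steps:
r(x, T) = 11/4 (r(x, T) = 3*(¼) + 2*1 = ¾ + 2 = 11/4)
L(Z) = 11/4
1001*(-362 + L(-15)) = 1001*(-362 + 11/4) = 1001*(-1437/4) = -1438437/4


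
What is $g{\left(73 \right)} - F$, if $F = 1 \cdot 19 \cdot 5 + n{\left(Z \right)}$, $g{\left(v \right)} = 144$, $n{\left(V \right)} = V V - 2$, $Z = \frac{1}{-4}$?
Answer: $\frac{815}{16} \approx 50.938$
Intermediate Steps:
$Z = - \frac{1}{4} \approx -0.25$
$n{\left(V \right)} = -2 + V^{2}$ ($n{\left(V \right)} = V^{2} - 2 = -2 + V^{2}$)
$F = \frac{1489}{16}$ ($F = 1 \cdot 19 \cdot 5 - \left(2 - \left(- \frac{1}{4}\right)^{2}\right) = 1 \cdot 95 + \left(-2 + \frac{1}{16}\right) = 95 - \frac{31}{16} = \frac{1489}{16} \approx 93.063$)
$g{\left(73 \right)} - F = 144 - \frac{1489}{16} = \frac{815}{16}$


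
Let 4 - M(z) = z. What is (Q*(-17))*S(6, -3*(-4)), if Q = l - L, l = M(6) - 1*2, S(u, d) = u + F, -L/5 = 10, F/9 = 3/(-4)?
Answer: 1173/2 ≈ 586.50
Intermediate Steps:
M(z) = 4 - z
F = -27/4 (F = 9*(3/(-4)) = 9*(3*(-¼)) = 9*(-¾) = -27/4 ≈ -6.7500)
L = -50 (L = -5*10 = -50)
S(u, d) = -27/4 + u (S(u, d) = u - 27/4 = -27/4 + u)
l = -4 (l = (4 - 1*6) - 1*2 = (4 - 6) - 2 = -2 - 2 = -4)
Q = 46 (Q = -4 - 1*(-50) = -4 + 50 = 46)
(Q*(-17))*S(6, -3*(-4)) = (46*(-17))*(-27/4 + 6) = -782*(-¾) = 1173/2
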